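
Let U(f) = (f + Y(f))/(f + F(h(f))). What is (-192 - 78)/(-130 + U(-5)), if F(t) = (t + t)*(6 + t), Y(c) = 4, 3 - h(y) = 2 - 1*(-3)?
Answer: 5670/2729 ≈ 2.0777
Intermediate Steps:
h(y) = -2 (h(y) = 3 - (2 - 1*(-3)) = 3 - (2 + 3) = 3 - 1*5 = 3 - 5 = -2)
F(t) = 2*t*(6 + t) (F(t) = (2*t)*(6 + t) = 2*t*(6 + t))
U(f) = (4 + f)/(-16 + f) (U(f) = (f + 4)/(f + 2*(-2)*(6 - 2)) = (4 + f)/(f + 2*(-2)*4) = (4 + f)/(f - 16) = (4 + f)/(-16 + f))
(-192 - 78)/(-130 + U(-5)) = (-192 - 78)/(-130 + (4 - 5)/(-16 - 5)) = -270/(-130 - 1/(-21)) = -270/(-130 - 1/21*(-1)) = -270/(-130 + 1/21) = -270/(-2729/21) = -270*(-21/2729) = 5670/2729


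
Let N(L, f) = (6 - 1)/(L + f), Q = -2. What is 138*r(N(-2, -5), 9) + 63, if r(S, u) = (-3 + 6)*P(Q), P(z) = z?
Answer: -765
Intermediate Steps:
N(L, f) = 5/(L + f)
r(S, u) = -6 (r(S, u) = (-3 + 6)*(-2) = 3*(-2) = -6)
138*r(N(-2, -5), 9) + 63 = 138*(-6) + 63 = -828 + 63 = -765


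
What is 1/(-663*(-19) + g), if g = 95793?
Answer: 1/108390 ≈ 9.2259e-6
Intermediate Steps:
1/(-663*(-19) + g) = 1/(-663*(-19) + 95793) = 1/(12597 + 95793) = 1/108390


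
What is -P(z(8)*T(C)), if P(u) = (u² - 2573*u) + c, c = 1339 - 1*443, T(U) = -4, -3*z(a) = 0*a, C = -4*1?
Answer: -896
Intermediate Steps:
C = -4
z(a) = 0 (z(a) = -0*a = -⅓*0 = 0)
c = 896 (c = 1339 - 443 = 896)
P(u) = 896 + u² - 2573*u (P(u) = (u² - 2573*u) + 896 = 896 + u² - 2573*u)
-P(z(8)*T(C)) = -(896 + (0*(-4))² - 0*(-4)) = -(896 + 0² - 2573*0) = -(896 + 0 + 0) = -1*896 = -896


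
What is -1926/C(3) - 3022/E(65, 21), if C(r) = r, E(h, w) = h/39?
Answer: -12276/5 ≈ -2455.2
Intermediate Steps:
E(h, w) = h/39 (E(h, w) = h*(1/39) = h/39)
-1926/C(3) - 3022/E(65, 21) = -1926/3 - 3022/((1/39)*65) = -1926*1/3 - 3022/5/3 = -642 - 3022*3/5 = -642 - 9066/5 = -12276/5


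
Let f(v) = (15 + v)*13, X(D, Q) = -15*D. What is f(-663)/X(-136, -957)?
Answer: -351/85 ≈ -4.1294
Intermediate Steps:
f(v) = 195 + 13*v
f(-663)/X(-136, -957) = (195 + 13*(-663))/((-15*(-136))) = (195 - 8619)/2040 = -8424*1/2040 = -351/85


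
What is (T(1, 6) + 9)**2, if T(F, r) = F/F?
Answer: 100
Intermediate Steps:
T(F, r) = 1
(T(1, 6) + 9)**2 = (1 + 9)**2 = 10**2 = 100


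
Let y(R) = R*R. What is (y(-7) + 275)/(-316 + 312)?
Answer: -81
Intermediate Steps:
y(R) = R²
(y(-7) + 275)/(-316 + 312) = ((-7)² + 275)/(-316 + 312) = (49 + 275)/(-4) = 324*(-¼) = -81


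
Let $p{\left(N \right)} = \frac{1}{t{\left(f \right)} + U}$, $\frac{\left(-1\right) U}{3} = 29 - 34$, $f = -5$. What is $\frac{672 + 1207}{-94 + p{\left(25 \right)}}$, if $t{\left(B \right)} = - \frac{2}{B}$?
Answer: $- \frac{144683}{7233} \approx -20.003$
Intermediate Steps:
$U = 15$ ($U = - 3 \left(29 - 34\right) = \left(-3\right) \left(-5\right) = 15$)
$p{\left(N \right)} = \frac{5}{77}$ ($p{\left(N \right)} = \frac{1}{- \frac{2}{-5} + 15} = \frac{1}{\left(-2\right) \left(- \frac{1}{5}\right) + 15} = \frac{1}{\frac{2}{5} + 15} = \frac{1}{\frac{77}{5}} = \frac{5}{77}$)
$\frac{672 + 1207}{-94 + p{\left(25 \right)}} = \frac{672 + 1207}{-94 + \frac{5}{77}} = \frac{1879}{- \frac{7233}{77}} = 1879 \left(- \frac{77}{7233}\right) = - \frac{144683}{7233}$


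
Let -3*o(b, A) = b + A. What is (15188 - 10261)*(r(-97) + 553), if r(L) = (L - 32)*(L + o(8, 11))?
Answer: 68401541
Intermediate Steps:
o(b, A) = -A/3 - b/3 (o(b, A) = -(b + A)/3 = -(A + b)/3 = -A/3 - b/3)
r(L) = (-32 + L)*(-19/3 + L) (r(L) = (L - 32)*(L + (-⅓*11 - ⅓*8)) = (-32 + L)*(L + (-11/3 - 8/3)) = (-32 + L)*(L - 19/3) = (-32 + L)*(-19/3 + L))
(15188 - 10261)*(r(-97) + 553) = (15188 - 10261)*((608/3 + (-97)² - 115/3*(-97)) + 553) = 4927*((608/3 + 9409 + 11155/3) + 553) = 4927*(13330 + 553) = 4927*13883 = 68401541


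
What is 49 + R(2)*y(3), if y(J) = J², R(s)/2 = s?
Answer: 85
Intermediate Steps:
R(s) = 2*s
49 + R(2)*y(3) = 49 + (2*2)*3² = 49 + 4*9 = 49 + 36 = 85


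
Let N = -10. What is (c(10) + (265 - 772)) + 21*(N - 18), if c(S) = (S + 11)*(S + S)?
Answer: -675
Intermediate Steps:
c(S) = 2*S*(11 + S) (c(S) = (11 + S)*(2*S) = 2*S*(11 + S))
(c(10) + (265 - 772)) + 21*(N - 18) = (2*10*(11 + 10) + (265 - 772)) + 21*(-10 - 18) = (2*10*21 - 507) + 21*(-28) = (420 - 507) - 588 = -87 - 588 = -675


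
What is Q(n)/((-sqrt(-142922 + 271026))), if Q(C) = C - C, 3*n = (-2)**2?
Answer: 0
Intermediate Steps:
n = 4/3 (n = (1/3)*(-2)**2 = (1/3)*4 = 4/3 ≈ 1.3333)
Q(C) = 0
Q(n)/((-sqrt(-142922 + 271026))) = 0/((-sqrt(-142922 + 271026))) = 0/((-sqrt(128104))) = 0/((-2*sqrt(32026))) = 0*(-sqrt(32026)/64052) = 0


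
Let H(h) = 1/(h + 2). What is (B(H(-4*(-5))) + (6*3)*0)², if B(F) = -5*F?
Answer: 25/484 ≈ 0.051653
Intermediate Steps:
H(h) = 1/(2 + h)
(B(H(-4*(-5))) + (6*3)*0)² = (-5/(2 - 4*(-5)) + (6*3)*0)² = (-5/(2 + 20) + 18*0)² = (-5/22 + 0)² = (-5/22)² = 25/484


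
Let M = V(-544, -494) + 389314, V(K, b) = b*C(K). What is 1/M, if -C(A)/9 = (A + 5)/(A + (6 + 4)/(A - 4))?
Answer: 4517/1778428670 ≈ 2.5399e-6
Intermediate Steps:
C(A) = -9*(5 + A)/(A + 10/(-4 + A)) (C(A) = -9*(A + 5)/(A + (6 + 4)/(A - 4)) = -9*(5 + A)/(A + 10/(-4 + A)))
V(K, b) = 9*b*(20 - K - K²)/(10 + K² - 4*K) (V(K, b) = b*(9*(20 - K - K²)/(10 + K² - 4*K)) = 9*b*(20 - K - K²)/(10 + K² - 4*K))
M = 1778428670/4517 (M = 9*(-494)*(20 - 1*(-544) - 1*(-544)²)/(10 + (-544)² - 4*(-544)) + 389314 = 9*(-494)*(20 + 544 - 1*295936)/(10 + 295936 + 2176) + 389314 = 9*(-494)*(20 + 544 - 295936)/298122 + 389314 = 9*(-494)*(1/298122)*(-295372) + 389314 = 19897332/4517 + 389314 = 1778428670/4517 ≈ 3.9372e+5)
1/M = 1/(1778428670/4517) = 4517/1778428670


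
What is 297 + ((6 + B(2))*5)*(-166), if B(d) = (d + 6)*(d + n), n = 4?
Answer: -44523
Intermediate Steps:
B(d) = (4 + d)*(6 + d) (B(d) = (d + 6)*(d + 4) = (6 + d)*(4 + d) = (4 + d)*(6 + d))
297 + ((6 + B(2))*5)*(-166) = 297 + ((6 + (24 + 2² + 10*2))*5)*(-166) = 297 + ((6 + (24 + 4 + 20))*5)*(-166) = 297 + ((6 + 48)*5)*(-166) = 297 + (54*5)*(-166) = 297 + 270*(-166) = 297 - 44820 = -44523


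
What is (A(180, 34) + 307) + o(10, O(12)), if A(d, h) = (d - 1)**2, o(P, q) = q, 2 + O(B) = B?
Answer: 32358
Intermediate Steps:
O(B) = -2 + B
A(d, h) = (-1 + d)**2
(A(180, 34) + 307) + o(10, O(12)) = ((-1 + 180)**2 + 307) + (-2 + 12) = (179**2 + 307) + 10 = (32041 + 307) + 10 = 32348 + 10 = 32358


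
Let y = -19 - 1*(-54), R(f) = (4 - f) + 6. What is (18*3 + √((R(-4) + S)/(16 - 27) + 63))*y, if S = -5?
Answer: 1890 + 210*√209/11 ≈ 2166.0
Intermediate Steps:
R(f) = 10 - f
y = 35 (y = -19 + 54 = 35)
(18*3 + √((R(-4) + S)/(16 - 27) + 63))*y = (18*3 + √(((10 - 1*(-4)) - 5)/(16 - 27) + 63))*35 = (54 + √(((10 + 4) - 5)/(-11) + 63))*35 = (54 + √((14 - 5)*(-1/11) + 63))*35 = (54 + √(9*(-1/11) + 63))*35 = (54 + √(-9/11 + 63))*35 = (54 + √(684/11))*35 = (54 + 6*√209/11)*35 = 1890 + 210*√209/11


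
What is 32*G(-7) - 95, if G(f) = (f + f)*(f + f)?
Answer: 6177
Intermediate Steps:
G(f) = 4*f**2 (G(f) = (2*f)*(2*f) = 4*f**2)
32*G(-7) - 95 = 32*(4*(-7)**2) - 95 = 32*(4*49) - 95 = 32*196 - 95 = 6272 - 95 = 6177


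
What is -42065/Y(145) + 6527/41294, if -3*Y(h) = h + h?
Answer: 260649458/598763 ≈ 435.31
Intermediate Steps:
Y(h) = -2*h/3 (Y(h) = -(h + h)/3 = -2*h/3)
-42065/Y(145) + 6527/41294 = -42065/((-⅔*145)) + 6527/41294 = -42065/(-290/3) + 6527*(1/41294) = -42065*(-3/290) + 6527/41294 = 25239/58 + 6527/41294 = 260649458/598763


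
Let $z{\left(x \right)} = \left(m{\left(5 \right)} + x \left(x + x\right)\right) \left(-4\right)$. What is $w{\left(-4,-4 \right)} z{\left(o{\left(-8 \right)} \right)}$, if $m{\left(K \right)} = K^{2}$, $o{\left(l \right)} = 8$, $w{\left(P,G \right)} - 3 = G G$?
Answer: $-11628$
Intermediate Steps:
$w{\left(P,G \right)} = 3 + G^{2}$ ($w{\left(P,G \right)} = 3 + G G = 3 + G^{2}$)
$z{\left(x \right)} = -100 - 8 x^{2}$ ($z{\left(x \right)} = \left(5^{2} + x \left(x + x\right)\right) \left(-4\right) = \left(25 + x 2 x\right) \left(-4\right) = \left(25 + 2 x^{2}\right) \left(-4\right) = -100 - 8 x^{2}$)
$w{\left(-4,-4 \right)} z{\left(o{\left(-8 \right)} \right)} = \left(3 + \left(-4\right)^{2}\right) \left(-100 - 8 \cdot 8^{2}\right) = \left(3 + 16\right) \left(-100 - 512\right) = 19 \left(-100 - 512\right) = 19 \left(-612\right) = -11628$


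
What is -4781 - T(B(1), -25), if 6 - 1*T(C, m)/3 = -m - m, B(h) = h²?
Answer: -4649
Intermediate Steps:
T(C, m) = 18 + 6*m (T(C, m) = 18 - 3*(-m - m) = 18 - (-6)*m = 18 + 6*m)
-4781 - T(B(1), -25) = -4781 - (18 + 6*(-25)) = -4781 - (18 - 150) = -4781 - 1*(-132) = -4781 + 132 = -4649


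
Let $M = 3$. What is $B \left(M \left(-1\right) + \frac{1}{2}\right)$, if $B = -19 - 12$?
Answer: $\frac{155}{2} \approx 77.5$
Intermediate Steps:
$B = -31$
$B \left(M \left(-1\right) + \frac{1}{2}\right) = - 31 \left(3 \left(-1\right) + \frac{1}{2}\right) = - 31 \left(-3 + \frac{1}{2}\right) = \left(-31\right) \left(- \frac{5}{2}\right) = \frac{155}{2}$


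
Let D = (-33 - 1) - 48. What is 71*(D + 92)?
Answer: 710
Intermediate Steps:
D = -82 (D = -34 - 48 = -82)
71*(D + 92) = 71*(-82 + 92) = 71*10 = 710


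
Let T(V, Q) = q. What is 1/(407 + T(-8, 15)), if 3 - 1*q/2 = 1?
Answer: 1/411 ≈ 0.0024331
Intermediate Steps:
q = 4 (q = 6 - 2*1 = 6 - 2 = 4)
T(V, Q) = 4
1/(407 + T(-8, 15)) = 1/(407 + 4) = 1/411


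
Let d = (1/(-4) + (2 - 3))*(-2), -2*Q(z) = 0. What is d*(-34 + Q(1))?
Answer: -85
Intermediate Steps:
Q(z) = 0 (Q(z) = -½*0 = 0)
d = 5/2 (d = (-¼ - 1)*(-2) = -5/4*(-2) = 5/2 ≈ 2.5000)
d*(-34 + Q(1)) = 5*(-34 + 0)/2 = (5/2)*(-34) = -85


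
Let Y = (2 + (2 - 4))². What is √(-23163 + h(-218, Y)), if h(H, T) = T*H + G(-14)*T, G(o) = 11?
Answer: I*√23163 ≈ 152.19*I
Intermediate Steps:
Y = 0 (Y = (2 - 2)² = 0² = 0)
h(H, T) = 11*T + H*T (h(H, T) = T*H + 11*T = H*T + 11*T = 11*T + H*T)
√(-23163 + h(-218, Y)) = √(-23163 + 0*(11 - 218)) = √(-23163 + 0*(-207)) = √(-23163 + 0) = √(-23163) = I*√23163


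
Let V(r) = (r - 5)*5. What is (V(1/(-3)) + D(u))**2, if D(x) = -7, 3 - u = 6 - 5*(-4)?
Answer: 10201/9 ≈ 1133.4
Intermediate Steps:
V(r) = -25 + 5*r (V(r) = (-5 + r)*5 = -25 + 5*r)
u = -23 (u = 3 - (6 - 5*(-4)) = 3 - (6 + 20) = 3 - 1*26 = 3 - 26 = -23)
(V(1/(-3)) + D(u))**2 = ((-25 + 5/(-3)) - 7)**2 = ((-25 + 5*(-1/3)) - 7)**2 = ((-25 - 5/3) - 7)**2 = (-80/3 - 7)**2 = (-101/3)**2 = 10201/9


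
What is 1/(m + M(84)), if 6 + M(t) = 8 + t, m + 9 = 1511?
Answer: 1/1588 ≈ 0.00062972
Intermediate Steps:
m = 1502 (m = -9 + 1511 = 1502)
M(t) = 2 + t (M(t) = -6 + (8 + t) = 2 + t)
1/(m + M(84)) = 1/(1502 + (2 + 84)) = 1/(1502 + 86) = 1/1588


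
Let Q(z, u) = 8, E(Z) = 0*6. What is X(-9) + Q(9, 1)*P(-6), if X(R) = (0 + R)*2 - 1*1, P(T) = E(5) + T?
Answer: -67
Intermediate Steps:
E(Z) = 0
P(T) = T (P(T) = 0 + T = T)
X(R) = -1 + 2*R (X(R) = R*2 - 1 = 2*R - 1 = -1 + 2*R)
X(-9) + Q(9, 1)*P(-6) = (-1 + 2*(-9)) + 8*(-6) = (-1 - 18) - 48 = -19 - 48 = -67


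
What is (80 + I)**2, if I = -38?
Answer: 1764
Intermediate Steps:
(80 + I)**2 = (80 - 38)**2 = 42**2 = 1764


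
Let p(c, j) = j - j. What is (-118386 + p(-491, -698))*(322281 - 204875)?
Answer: -13899226716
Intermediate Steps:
p(c, j) = 0
(-118386 + p(-491, -698))*(322281 - 204875) = (-118386 + 0)*(322281 - 204875) = -118386*117406 = -13899226716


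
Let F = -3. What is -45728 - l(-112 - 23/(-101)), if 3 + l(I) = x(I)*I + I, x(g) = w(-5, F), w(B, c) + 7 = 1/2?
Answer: -9360629/202 ≈ -46340.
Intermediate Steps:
w(B, c) = -13/2 (w(B, c) = -7 + 1/2 = -7 + ½ = -13/2)
x(g) = -13/2
l(I) = -3 - 11*I/2 (l(I) = -3 + (-13*I/2 + I) = -3 - 11*I/2)
-45728 - l(-112 - 23/(-101)) = -45728 - (-3 - 11*(-112 - 23/(-101))/2) = -45728 - (-3 - 11*(-112 - 23*(-1/101))/2) = -45728 - (-3 - 11*(-112 + 23/101)/2) = -45728 - (-3 - 11/2*(-11289/101)) = -45728 - (-3 + 124179/202) = -45728 - 1*123573/202 = -45728 - 123573/202 = -9360629/202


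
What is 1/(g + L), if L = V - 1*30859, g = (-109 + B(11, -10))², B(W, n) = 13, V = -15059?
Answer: -1/36702 ≈ -2.7246e-5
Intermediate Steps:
g = 9216 (g = (-109 + 13)² = (-96)² = 9216)
L = -45918 (L = -15059 - 1*30859 = -15059 - 30859 = -45918)
1/(g + L) = 1/(9216 - 45918) = 1/(-36702) = -1/36702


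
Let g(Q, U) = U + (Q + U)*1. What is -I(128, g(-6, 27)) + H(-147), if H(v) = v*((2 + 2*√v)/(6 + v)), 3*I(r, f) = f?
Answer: -654/47 + 686*I*√3/47 ≈ -13.915 + 25.281*I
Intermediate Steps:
g(Q, U) = Q + 2*U (g(Q, U) = U + (Q + U) = Q + 2*U)
I(r, f) = f/3
H(v) = v*(2 + 2*√v)/(6 + v) (H(v) = v*((2 + 2*√v)/(6 + v)) = v*(2 + 2*√v)/(6 + v))
-I(128, g(-6, 27)) + H(-147) = -(-6 + 2*27)/3 + 2*(-147 + (-147)^(3/2))/(6 - 147) = -(-6 + 54)/3 + 2*(-147 - 1029*I*√3)/(-141) = -48/3 + 2*(-1/141)*(-147 - 1029*I*√3) = -1*16 + (98/47 + 686*I*√3/47) = -16 + (98/47 + 686*I*√3/47) = -654/47 + 686*I*√3/47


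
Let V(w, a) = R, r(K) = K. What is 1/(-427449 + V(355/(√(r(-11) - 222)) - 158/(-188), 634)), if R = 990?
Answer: -1/426459 ≈ -2.3449e-6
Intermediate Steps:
V(w, a) = 990
1/(-427449 + V(355/(√(r(-11) - 222)) - 158/(-188), 634)) = 1/(-427449 + 990) = 1/(-426459) = -1/426459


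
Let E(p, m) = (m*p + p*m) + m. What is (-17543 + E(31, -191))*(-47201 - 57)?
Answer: 1397702608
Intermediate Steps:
E(p, m) = m + 2*m*p (E(p, m) = (m*p + m*p) + m = 2*m*p + m = m + 2*m*p)
(-17543 + E(31, -191))*(-47201 - 57) = (-17543 - 191*(1 + 2*31))*(-47201 - 57) = (-17543 - 191*(1 + 62))*(-47258) = (-17543 - 191*63)*(-47258) = (-17543 - 12033)*(-47258) = -29576*(-47258) = 1397702608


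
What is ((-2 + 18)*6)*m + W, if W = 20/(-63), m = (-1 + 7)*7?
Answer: 253996/63 ≈ 4031.7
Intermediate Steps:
m = 42 (m = 6*7 = 42)
W = -20/63 (W = 20*(-1/63) = -20/63 ≈ -0.31746)
((-2 + 18)*6)*m + W = ((-2 + 18)*6)*42 - 20/63 = (16*6)*42 - 20/63 = 96*42 - 20/63 = 4032 - 20/63 = 253996/63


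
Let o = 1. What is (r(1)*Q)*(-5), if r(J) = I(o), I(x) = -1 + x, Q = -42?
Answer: 0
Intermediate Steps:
r(J) = 0 (r(J) = -1 + 1 = 0)
(r(1)*Q)*(-5) = (0*(-42))*(-5) = 0*(-5) = 0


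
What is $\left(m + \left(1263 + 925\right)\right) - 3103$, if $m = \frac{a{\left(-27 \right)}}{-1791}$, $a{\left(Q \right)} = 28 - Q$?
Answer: $- \frac{1638820}{1791} \approx -915.03$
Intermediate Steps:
$m = - \frac{55}{1791}$ ($m = \frac{28 - -27}{-1791} = \left(28 + 27\right) \left(- \frac{1}{1791}\right) = 55 \left(- \frac{1}{1791}\right) = - \frac{55}{1791} \approx -0.030709$)
$\left(m + \left(1263 + 925\right)\right) - 3103 = \left(- \frac{55}{1791} + \left(1263 + 925\right)\right) - 3103 = \left(- \frac{55}{1791} + 2188\right) - 3103 = \frac{3918653}{1791} - 3103 = - \frac{1638820}{1791}$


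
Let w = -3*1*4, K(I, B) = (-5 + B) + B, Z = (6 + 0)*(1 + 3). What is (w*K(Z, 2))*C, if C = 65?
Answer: 780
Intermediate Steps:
Z = 24 (Z = 6*4 = 24)
K(I, B) = -5 + 2*B
w = -12 (w = -3*4 = -12)
(w*K(Z, 2))*C = -12*(-5 + 2*2)*65 = -12*(-5 + 4)*65 = -12*(-1)*65 = 12*65 = 780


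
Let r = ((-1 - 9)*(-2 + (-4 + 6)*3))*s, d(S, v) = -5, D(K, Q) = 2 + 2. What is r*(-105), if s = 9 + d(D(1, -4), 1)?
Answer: 16800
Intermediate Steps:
D(K, Q) = 4
s = 4 (s = 9 - 5 = 4)
r = -160 (r = ((-1 - 9)*(-2 + (-4 + 6)*3))*4 = -10*(-2 + 2*3)*4 = -10*(-2 + 6)*4 = -10*4*4 = -40*4 = -160)
r*(-105) = -160*(-105) = 16800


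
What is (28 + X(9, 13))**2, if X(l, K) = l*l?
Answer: 11881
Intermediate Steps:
X(l, K) = l**2
(28 + X(9, 13))**2 = (28 + 9**2)**2 = (28 + 81)**2 = 109**2 = 11881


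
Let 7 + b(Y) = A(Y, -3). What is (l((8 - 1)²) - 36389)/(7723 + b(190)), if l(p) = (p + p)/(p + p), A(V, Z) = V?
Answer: -18194/3953 ≈ -4.6026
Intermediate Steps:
l(p) = 1 (l(p) = (2*p)/((2*p)) = (2*p)*(1/(2*p)) = 1)
b(Y) = -7 + Y
(l((8 - 1)²) - 36389)/(7723 + b(190)) = (1 - 36389)/(7723 + (-7 + 190)) = -36388/(7723 + 183) = -36388/7906 = -36388*1/7906 = -18194/3953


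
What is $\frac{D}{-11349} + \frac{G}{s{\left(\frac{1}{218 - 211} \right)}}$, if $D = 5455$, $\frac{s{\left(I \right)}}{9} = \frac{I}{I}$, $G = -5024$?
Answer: $- \frac{2113573}{3783} \approx -558.7$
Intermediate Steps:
$s{\left(I \right)} = 9$ ($s{\left(I \right)} = 9 \frac{I}{I} = 9 \cdot 1 = 9$)
$\frac{D}{-11349} + \frac{G}{s{\left(\frac{1}{218 - 211} \right)}} = \frac{5455}{-11349} - \frac{5024}{9} = 5455 \left(- \frac{1}{11349}\right) - \frac{5024}{9} = - \frac{5455}{11349} - \frac{5024}{9} = - \frac{2113573}{3783}$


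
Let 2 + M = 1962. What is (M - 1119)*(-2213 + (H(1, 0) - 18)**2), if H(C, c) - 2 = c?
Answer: -1645837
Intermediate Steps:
M = 1960 (M = -2 + 1962 = 1960)
H(C, c) = 2 + c
(M - 1119)*(-2213 + (H(1, 0) - 18)**2) = (1960 - 1119)*(-2213 + ((2 + 0) - 18)**2) = 841*(-2213 + (2 - 18)**2) = 841*(-2213 + (-16)**2) = 841*(-2213 + 256) = 841*(-1957) = -1645837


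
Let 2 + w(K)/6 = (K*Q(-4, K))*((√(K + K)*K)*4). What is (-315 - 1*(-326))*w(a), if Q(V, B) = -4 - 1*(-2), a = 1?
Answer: -132 - 528*√2 ≈ -878.71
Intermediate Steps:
Q(V, B) = -2 (Q(V, B) = -4 + 2 = -2)
w(K) = -12 - 48*√2*K^(5/2) (w(K) = -12 + 6*((K*(-2))*((√(K + K)*K)*4)) = -12 + 6*((-2*K)*((√(2*K)*K)*4)) = -12 + 6*((-2*K)*(((√2*√K)*K)*4)) = -12 + 6*((-2*K)*((√2*K^(3/2))*4)) = -12 + 6*((-2*K)*(4*√2*K^(3/2))) = -12 + 6*(-8*√2*K^(5/2)) = -12 - 48*√2*K^(5/2))
(-315 - 1*(-326))*w(a) = (-315 - 1*(-326))*(-12 - 48*√2*1^(5/2)) = (-315 + 326)*(-12 - 48*√2*1) = 11*(-12 - 48*√2) = -132 - 528*√2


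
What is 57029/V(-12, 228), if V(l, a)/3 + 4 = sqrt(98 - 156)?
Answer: -114058/111 - 57029*I*sqrt(58)/222 ≈ -1027.5 - 1956.4*I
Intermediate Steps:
V(l, a) = -12 + 3*I*sqrt(58) (V(l, a) = -12 + 3*sqrt(98 - 156) = -12 + 3*sqrt(-58) = -12 + 3*(I*sqrt(58)) = -12 + 3*I*sqrt(58))
57029/V(-12, 228) = 57029/(-12 + 3*I*sqrt(58))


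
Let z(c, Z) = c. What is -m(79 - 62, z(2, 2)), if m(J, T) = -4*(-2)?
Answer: -8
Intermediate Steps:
m(J, T) = 8
-m(79 - 62, z(2, 2)) = -1*8 = -8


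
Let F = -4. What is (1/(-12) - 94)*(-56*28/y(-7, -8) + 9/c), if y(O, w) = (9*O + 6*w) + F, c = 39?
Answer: -23403041/17940 ≈ -1304.5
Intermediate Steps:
y(O, w) = -4 + 6*w + 9*O (y(O, w) = (9*O + 6*w) - 4 = (6*w + 9*O) - 4 = -4 + 6*w + 9*O)
(1/(-12) - 94)*(-56*28/y(-7, -8) + 9/c) = (1/(-12) - 94)*(-56*28/(-4 + 6*(-8) + 9*(-7)) + 9/39) = (-1/12 - 94)*(-56*28/(-4 - 48 - 63) + 9*(1/39)) = -1129*(-56/((-115*1/28)) + 3/13)/12 = -1129*(-56/(-115/28) + 3/13)/12 = -1129*(-56*(-28/115) + 3/13)/12 = -1129*(1568/115 + 3/13)/12 = -1129/12*20729/1495 = -23403041/17940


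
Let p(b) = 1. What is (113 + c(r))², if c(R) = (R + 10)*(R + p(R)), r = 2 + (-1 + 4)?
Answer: 41209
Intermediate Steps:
r = 5 (r = 2 + 3 = 5)
c(R) = (1 + R)*(10 + R) (c(R) = (R + 10)*(R + 1) = (10 + R)*(1 + R) = (1 + R)*(10 + R))
(113 + c(r))² = (113 + (10 + 5² + 11*5))² = (113 + (10 + 25 + 55))² = (113 + 90)² = 203² = 41209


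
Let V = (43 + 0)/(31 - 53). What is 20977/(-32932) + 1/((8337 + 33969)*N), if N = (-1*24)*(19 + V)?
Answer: -90762242983/142488531000 ≈ -0.63698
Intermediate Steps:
V = -43/22 (V = 43/(-22) = 43*(-1/22) = -43/22 ≈ -1.9545)
N = -4500/11 (N = (-1*24)*(19 - 43/22) = -24*375/22 = -4500/11 ≈ -409.09)
20977/(-32932) + 1/((8337 + 33969)*N) = 20977/(-32932) + 1/((8337 + 33969)*(-4500/11)) = 20977*(-1/32932) - 11/4500/42306 = -20977/32932 + (1/42306)*(-11/4500) = -20977/32932 - 1/17307000 = -90762242983/142488531000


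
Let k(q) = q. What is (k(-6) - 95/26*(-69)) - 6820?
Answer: -170921/26 ≈ -6573.9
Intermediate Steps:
(k(-6) - 95/26*(-69)) - 6820 = (-6 - 95/26*(-69)) - 6820 = (-6 + 6555/26) - 6820 = 6399/26 - 6820 = -170921/26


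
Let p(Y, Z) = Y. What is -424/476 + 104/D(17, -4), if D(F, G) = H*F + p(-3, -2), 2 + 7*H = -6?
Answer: -103274/18683 ≈ -5.5277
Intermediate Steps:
H = -8/7 (H = -2/7 + (⅐)*(-6) = -2/7 - 6/7 = -8/7 ≈ -1.1429)
D(F, G) = -3 - 8*F/7 (D(F, G) = -8*F/7 - 3 = -3 - 8*F/7)
-424/476 + 104/D(17, -4) = -424/476 + 104/(-3 - 8/7*17) = -424*1/476 + 104/(-3 - 136/7) = -106/119 + 104/(-157/7) = -106/119 + 104*(-7/157) = -106/119 - 728/157 = -103274/18683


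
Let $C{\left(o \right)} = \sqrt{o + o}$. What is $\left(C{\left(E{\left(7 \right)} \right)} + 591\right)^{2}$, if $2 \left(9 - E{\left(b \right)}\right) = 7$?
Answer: $\left(591 + \sqrt{11}\right)^{2} \approx 3.5321 \cdot 10^{5}$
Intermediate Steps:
$E{\left(b \right)} = \frac{11}{2}$ ($E{\left(b \right)} = 9 - \frac{7}{2} = \frac{11}{2}$)
$C{\left(o \right)} = \sqrt{2} \sqrt{o}$ ($C{\left(o \right)} = \sqrt{2 o} = \sqrt{2} \sqrt{o}$)
$\left(C{\left(E{\left(7 \right)} \right)} + 591\right)^{2} = \left(\sqrt{2} \sqrt{\frac{11}{2}} + 591\right)^{2} = \left(\sqrt{2} \frac{\sqrt{22}}{2} + 591\right)^{2} = \left(\sqrt{11} + 591\right)^{2} = \left(591 + \sqrt{11}\right)^{2}$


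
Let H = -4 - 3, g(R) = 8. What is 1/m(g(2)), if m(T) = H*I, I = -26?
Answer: 1/182 ≈ 0.0054945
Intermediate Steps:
H = -7
m(T) = 182 (m(T) = -7*(-26) = 182)
1/m(g(2)) = 1/182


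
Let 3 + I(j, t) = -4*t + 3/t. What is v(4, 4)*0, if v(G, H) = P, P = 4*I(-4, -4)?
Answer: 0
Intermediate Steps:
I(j, t) = -3 - 4*t + 3/t (I(j, t) = -3 + (-4*t + 3/t) = -3 - 4*t + 3/t)
P = 49 (P = 4*(-3 - 4*(-4) + 3/(-4)) = 4*(-3 + 16 + 3*(-1/4)) = 4*(-3 + 16 - 3/4) = 4*(49/4) = 49)
v(G, H) = 49
v(4, 4)*0 = 49*0 = 0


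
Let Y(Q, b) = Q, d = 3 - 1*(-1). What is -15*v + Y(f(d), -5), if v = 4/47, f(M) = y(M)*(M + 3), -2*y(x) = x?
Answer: -718/47 ≈ -15.277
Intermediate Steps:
d = 4 (d = 3 + 1 = 4)
y(x) = -x/2
f(M) = -M*(3 + M)/2 (f(M) = (-M/2)*(M + 3) = (-M/2)*(3 + M) = -M*(3 + M)/2)
v = 4/47 (v = 4*(1/47) = 4/47 ≈ 0.085106)
-15*v + Y(f(d), -5) = -15*4/47 - 1/2*4*(3 + 4) = -60/47 - 1/2*4*7 = -60/47 - 14 = -718/47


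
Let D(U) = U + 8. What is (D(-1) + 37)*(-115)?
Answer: -5060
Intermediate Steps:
D(U) = 8 + U
(D(-1) + 37)*(-115) = ((8 - 1) + 37)*(-115) = (7 + 37)*(-115) = 44*(-115) = -5060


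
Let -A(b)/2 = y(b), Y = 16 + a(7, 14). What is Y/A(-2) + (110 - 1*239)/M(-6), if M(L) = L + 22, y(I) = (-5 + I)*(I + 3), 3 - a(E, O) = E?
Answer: -807/112 ≈ -7.2054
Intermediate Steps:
a(E, O) = 3 - E
y(I) = (-5 + I)*(3 + I)
Y = 12 (Y = 16 + (3 - 1*7) = 16 + (3 - 7) = 16 - 4 = 12)
A(b) = 30 - 2*b**2 + 4*b (A(b) = -2*(-15 + b**2 - 2*b) = 30 - 2*b**2 + 4*b)
M(L) = 22 + L
Y/A(-2) + (110 - 1*239)/M(-6) = 12/(30 - 2*(-2)**2 + 4*(-2)) + (110 - 1*239)/(22 - 6) = 12/(30 - 2*4 - 8) + (110 - 239)/16 = 12/(30 - 8 - 8) - 129*1/16 = 12/14 - 129/16 = 12*(1/14) - 129/16 = 6/7 - 129/16 = -807/112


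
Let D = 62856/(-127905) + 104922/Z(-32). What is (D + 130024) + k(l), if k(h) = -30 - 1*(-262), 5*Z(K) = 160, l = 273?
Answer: 91091772463/682160 ≈ 1.3353e+5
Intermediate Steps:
Z(K) = 32 (Z(K) = (⅕)*160 = 32)
D = 2236339503/682160 (D = 62856/(-127905) + 104922/32 = 62856*(-1/127905) + 104922*(1/32) = -20952/42635 + 52461/16 = 2236339503/682160 ≈ 3278.3)
k(h) = 232 (k(h) = -30 + 262 = 232)
(D + 130024) + k(l) = (2236339503/682160 + 130024) + 232 = 90933511343/682160 + 232 = 91091772463/682160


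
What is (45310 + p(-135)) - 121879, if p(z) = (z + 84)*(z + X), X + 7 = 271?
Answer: -83148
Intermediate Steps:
X = 264 (X = -7 + 271 = 264)
p(z) = (84 + z)*(264 + z) (p(z) = (z + 84)*(z + 264) = (84 + z)*(264 + z))
(45310 + p(-135)) - 121879 = (45310 + (22176 + (-135)² + 348*(-135))) - 121879 = (45310 + (22176 + 18225 - 46980)) - 121879 = (45310 - 6579) - 121879 = 38731 - 121879 = -83148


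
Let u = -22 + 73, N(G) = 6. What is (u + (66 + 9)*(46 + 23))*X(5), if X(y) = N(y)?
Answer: 31356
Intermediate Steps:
X(y) = 6
u = 51
(u + (66 + 9)*(46 + 23))*X(5) = (51 + (66 + 9)*(46 + 23))*6 = (51 + 75*69)*6 = (51 + 5175)*6 = 5226*6 = 31356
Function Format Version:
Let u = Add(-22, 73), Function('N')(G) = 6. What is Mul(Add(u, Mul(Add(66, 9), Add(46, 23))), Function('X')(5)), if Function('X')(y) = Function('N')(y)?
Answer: 31356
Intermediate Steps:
Function('X')(y) = 6
u = 51
Mul(Add(u, Mul(Add(66, 9), Add(46, 23))), Function('X')(5)) = Mul(Add(51, Mul(Add(66, 9), Add(46, 23))), 6) = Mul(Add(51, Mul(75, 69)), 6) = Mul(Add(51, 5175), 6) = Mul(5226, 6) = 31356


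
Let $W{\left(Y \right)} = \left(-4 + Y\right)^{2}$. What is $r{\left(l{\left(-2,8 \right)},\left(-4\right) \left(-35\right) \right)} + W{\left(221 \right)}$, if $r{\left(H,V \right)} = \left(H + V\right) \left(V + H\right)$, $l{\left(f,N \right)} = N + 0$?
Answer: $68993$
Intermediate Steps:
$l{\left(f,N \right)} = N$
$r{\left(H,V \right)} = \left(H + V\right)^{2}$ ($r{\left(H,V \right)} = \left(H + V\right) \left(H + V\right) = \left(H + V\right)^{2}$)
$r{\left(l{\left(-2,8 \right)},\left(-4\right) \left(-35\right) \right)} + W{\left(221 \right)} = \left(8 - -140\right)^{2} + \left(-4 + 221\right)^{2} = \left(8 + 140\right)^{2} + 217^{2} = 148^{2} + 47089 = 21904 + 47089 = 68993$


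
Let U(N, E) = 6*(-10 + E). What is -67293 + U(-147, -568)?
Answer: -70761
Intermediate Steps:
U(N, E) = -60 + 6*E
-67293 + U(-147, -568) = -67293 + (-60 + 6*(-568)) = -67293 + (-60 - 3408) = -67293 - 3468 = -70761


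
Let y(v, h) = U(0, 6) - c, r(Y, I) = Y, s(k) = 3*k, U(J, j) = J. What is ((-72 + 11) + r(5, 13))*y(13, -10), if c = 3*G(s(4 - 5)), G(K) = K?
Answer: -504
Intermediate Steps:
c = -9 (c = 3*(3*(4 - 5)) = 3*(3*(-1)) = 3*(-3) = -9)
y(v, h) = 9 (y(v, h) = 0 - 1*(-9) = 0 + 9 = 9)
((-72 + 11) + r(5, 13))*y(13, -10) = ((-72 + 11) + 5)*9 = (-61 + 5)*9 = -56*9 = -504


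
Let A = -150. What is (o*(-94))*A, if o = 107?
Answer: 1508700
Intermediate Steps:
(o*(-94))*A = (107*(-94))*(-150) = -10058*(-150) = 1508700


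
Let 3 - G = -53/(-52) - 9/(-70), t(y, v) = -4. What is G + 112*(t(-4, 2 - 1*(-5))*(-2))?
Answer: 1634091/1820 ≈ 897.85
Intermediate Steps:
G = 3371/1820 (G = 3 - (-53/(-52) - 9/(-70)) = 3 - (-53*(-1/52) - 9*(-1/70)) = 3 - (53/52 + 9/70) = 3 - 1*2089/1820 = 3 - 2089/1820 = 3371/1820 ≈ 1.8522)
G + 112*(t(-4, 2 - 1*(-5))*(-2)) = 3371/1820 + 112*(-4*(-2)) = 3371/1820 + 112*8 = 3371/1820 + 896 = 1634091/1820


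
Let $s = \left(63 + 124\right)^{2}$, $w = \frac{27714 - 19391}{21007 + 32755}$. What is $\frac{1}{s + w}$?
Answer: $\frac{53762}{1880011701} \approx 2.8597 \cdot 10^{-5}$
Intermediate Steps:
$w = \frac{8323}{53762} \approx 0.15481$
$s = 34969$ ($s = 187^{2} = 34969$)
$\frac{1}{s + w} = \frac{1}{34969 + \frac{8323}{53762}} = \frac{1}{\frac{1880011701}{53762}} = \frac{53762}{1880011701}$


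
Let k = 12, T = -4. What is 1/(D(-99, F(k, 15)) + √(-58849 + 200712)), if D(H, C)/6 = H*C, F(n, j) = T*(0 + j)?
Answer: 35640/1270067737 - √141863/1270067737 ≈ 2.7765e-5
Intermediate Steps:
F(n, j) = -4*j (F(n, j) = -4*(0 + j) = -4*j)
D(H, C) = 6*C*H (D(H, C) = 6*(H*C) = 6*(C*H) = 6*C*H)
1/(D(-99, F(k, 15)) + √(-58849 + 200712)) = 1/(6*(-4*15)*(-99) + √(-58849 + 200712)) = 1/(6*(-60)*(-99) + √141863) = 1/(35640 + √141863)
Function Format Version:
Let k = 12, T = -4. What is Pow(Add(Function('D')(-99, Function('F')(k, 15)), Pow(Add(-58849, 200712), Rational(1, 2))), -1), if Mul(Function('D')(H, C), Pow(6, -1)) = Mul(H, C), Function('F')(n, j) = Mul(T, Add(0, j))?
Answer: Add(Rational(35640, 1270067737), Mul(Rational(-1, 1270067737), Pow(141863, Rational(1, 2)))) ≈ 2.7765e-5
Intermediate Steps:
Function('F')(n, j) = Mul(-4, j) (Function('F')(n, j) = Mul(-4, Add(0, j)) = Mul(-4, j))
Function('D')(H, C) = Mul(6, C, H) (Function('D')(H, C) = Mul(6, Mul(H, C)) = Mul(6, Mul(C, H)) = Mul(6, C, H))
Pow(Add(Function('D')(-99, Function('F')(k, 15)), Pow(Add(-58849, 200712), Rational(1, 2))), -1) = Pow(Add(Mul(6, Mul(-4, 15), -99), Pow(Add(-58849, 200712), Rational(1, 2))), -1) = Pow(Add(Mul(6, -60, -99), Pow(141863, Rational(1, 2))), -1) = Pow(Add(35640, Pow(141863, Rational(1, 2))), -1)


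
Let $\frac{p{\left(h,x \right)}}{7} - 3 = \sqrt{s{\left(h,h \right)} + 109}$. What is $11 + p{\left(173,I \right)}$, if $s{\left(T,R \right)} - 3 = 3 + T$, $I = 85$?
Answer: $32 + 84 \sqrt{2} \approx 150.79$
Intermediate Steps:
$s{\left(T,R \right)} = 6 + T$ ($s{\left(T,R \right)} = 3 + \left(3 + T\right) = 6 + T$)
$p{\left(h,x \right)} = 21 + 7 \sqrt{115 + h}$ ($p{\left(h,x \right)} = 21 + 7 \sqrt{\left(6 + h\right) + 109} = 21 + 7 \sqrt{115 + h}$)
$11 + p{\left(173,I \right)} = 11 + \left(21 + 7 \sqrt{115 + 173}\right) = 11 + \left(21 + 7 \sqrt{288}\right) = 11 + \left(21 + 7 \cdot 12 \sqrt{2}\right) = 11 + \left(21 + 84 \sqrt{2}\right) = 32 + 84 \sqrt{2}$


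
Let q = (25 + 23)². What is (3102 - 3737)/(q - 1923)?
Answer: -5/3 ≈ -1.6667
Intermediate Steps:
q = 2304 (q = 48² = 2304)
(3102 - 3737)/(q - 1923) = (3102 - 3737)/(2304 - 1923) = -635/381 = -635*1/381 = -5/3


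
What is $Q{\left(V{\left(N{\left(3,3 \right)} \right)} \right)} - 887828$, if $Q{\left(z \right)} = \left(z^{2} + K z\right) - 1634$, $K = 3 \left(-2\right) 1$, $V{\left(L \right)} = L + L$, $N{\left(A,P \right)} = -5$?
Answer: $-889302$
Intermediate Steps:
$V{\left(L \right)} = 2 L$
$K = -6$ ($K = \left(-6\right) 1 = -6$)
$Q{\left(z \right)} = -1634 + z^{2} - 6 z$ ($Q{\left(z \right)} = \left(z^{2} - 6 z\right) - 1634 = -1634 + z^{2} - 6 z$)
$Q{\left(V{\left(N{\left(3,3 \right)} \right)} \right)} - 887828 = \left(-1634 + \left(2 \left(-5\right)\right)^{2} - 6 \cdot 2 \left(-5\right)\right) - 887828 = \left(-1634 + \left(-10\right)^{2} - -60\right) - 887828 = \left(-1634 + 100 + 60\right) - 887828 = -1474 - 887828 = -889302$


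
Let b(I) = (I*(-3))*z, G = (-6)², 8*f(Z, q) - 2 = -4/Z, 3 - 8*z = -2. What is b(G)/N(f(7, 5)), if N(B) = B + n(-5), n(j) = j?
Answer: 14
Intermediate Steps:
z = 5/8 (z = 3/8 - ⅛*(-2) = 3/8 + ¼ = 5/8 ≈ 0.62500)
f(Z, q) = ¼ - 1/(2*Z) (f(Z, q) = ¼ + (-4/Z)/8 = ¼ - 1/(2*Z))
G = 36
N(B) = -5 + B (N(B) = B - 5 = -5 + B)
b(I) = -15*I/8 (b(I) = (I*(-3))*(5/8) = -3*I*(5/8) = -15*I/8)
b(G)/N(f(7, 5)) = (-15/8*36)/(-5 + (¼)*(-2 + 7)/7) = -135/(2*(-5 + (¼)*(⅐)*5)) = -135/(2*(-5 + 5/28)) = -135/(2*(-135/28)) = -135/2*(-28/135) = 14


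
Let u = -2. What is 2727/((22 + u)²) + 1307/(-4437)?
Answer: 11576899/1774800 ≈ 6.5229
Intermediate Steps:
2727/((22 + u)²) + 1307/(-4437) = 2727/((22 - 2)²) + 1307/(-4437) = 2727/(20²) + 1307*(-1/4437) = 2727/400 - 1307/4437 = 11576899/1774800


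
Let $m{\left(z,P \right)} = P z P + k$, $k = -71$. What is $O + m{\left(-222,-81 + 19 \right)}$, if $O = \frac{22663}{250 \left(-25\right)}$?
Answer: $- \frac{5334016413}{6250} \approx -8.5344 \cdot 10^{5}$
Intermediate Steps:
$m{\left(z,P \right)} = -71 + z P^{2}$ ($m{\left(z,P \right)} = P z P - 71 = z P^{2} - 71 = -71 + z P^{2}$)
$O = - \frac{22663}{6250}$ ($O = \frac{22663}{-6250} = 22663 \left(- \frac{1}{6250}\right) = - \frac{22663}{6250} \approx -3.6261$)
$O + m{\left(-222,-81 + 19 \right)} = - \frac{22663}{6250} - \left(71 + 222 \left(-81 + 19\right)^{2}\right) = - \frac{22663}{6250} - \left(71 + 222 \left(-62\right)^{2}\right) = - \frac{22663}{6250} - 853439 = - \frac{5334016413}{6250}$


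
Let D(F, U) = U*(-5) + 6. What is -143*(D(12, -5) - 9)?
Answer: -3146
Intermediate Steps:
D(F, U) = 6 - 5*U (D(F, U) = -5*U + 6 = 6 - 5*U)
-143*(D(12, -5) - 9) = -143*((6 - 5*(-5)) - 9) = -143*((6 + 25) - 9) = -143*(31 - 9) = -143*22 = -3146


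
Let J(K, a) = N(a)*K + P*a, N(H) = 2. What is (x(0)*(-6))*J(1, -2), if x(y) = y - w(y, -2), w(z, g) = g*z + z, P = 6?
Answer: 0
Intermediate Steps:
w(z, g) = z + g*z
J(K, a) = 2*K + 6*a
x(y) = 2*y (x(y) = y - y*(1 - 2) = y - y*(-1) = y - (-1)*y = y + y = 2*y)
(x(0)*(-6))*J(1, -2) = ((2*0)*(-6))*(2*1 + 6*(-2)) = (0*(-6))*(2 - 12) = 0*(-10) = 0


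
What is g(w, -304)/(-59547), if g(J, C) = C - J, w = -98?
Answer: 206/59547 ≈ 0.0034595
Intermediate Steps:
g(w, -304)/(-59547) = (-304 - 1*(-98))/(-59547) = (-304 + 98)*(-1/59547) = -206*(-1/59547) = 206/59547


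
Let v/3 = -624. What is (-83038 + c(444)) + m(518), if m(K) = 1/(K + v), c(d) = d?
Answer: -111832277/1354 ≈ -82594.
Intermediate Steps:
v = -1872 (v = 3*(-624) = -1872)
m(K) = 1/(-1872 + K) (m(K) = 1/(K - 1872) = 1/(-1872 + K))
(-83038 + c(444)) + m(518) = (-83038 + 444) + 1/(-1872 + 518) = -82594 + 1/(-1354) = -82594 - 1/1354 = -111832277/1354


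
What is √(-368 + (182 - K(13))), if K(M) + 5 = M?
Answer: I*√194 ≈ 13.928*I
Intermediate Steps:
K(M) = -5 + M
√(-368 + (182 - K(13))) = √(-368 + (182 - (-5 + 13))) = √(-368 + (182 - 1*8)) = √(-368 + (182 - 8)) = √(-368 + 174) = √(-194) = I*√194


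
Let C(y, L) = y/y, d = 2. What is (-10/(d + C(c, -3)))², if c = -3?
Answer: 100/9 ≈ 11.111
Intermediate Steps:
C(y, L) = 1
(-10/(d + C(c, -3)))² = (-10/(2 + 1))² = (-10/3)² = 100/9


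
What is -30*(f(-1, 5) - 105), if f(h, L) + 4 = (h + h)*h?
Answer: 3210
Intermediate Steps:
f(h, L) = -4 + 2*h**2 (f(h, L) = -4 + (h + h)*h = -4 + (2*h)*h = -4 + 2*h**2)
-30*(f(-1, 5) - 105) = -30*((-4 + 2*(-1)**2) - 105) = -30*((-4 + 2*1) - 105) = -30*((-4 + 2) - 105) = -30*(-2 - 105) = -30*(-107) = 3210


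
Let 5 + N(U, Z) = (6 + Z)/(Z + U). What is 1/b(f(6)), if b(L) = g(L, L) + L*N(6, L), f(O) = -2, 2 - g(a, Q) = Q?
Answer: 1/12 ≈ 0.083333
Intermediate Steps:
g(a, Q) = 2 - Q
N(U, Z) = -5 + (6 + Z)/(U + Z) (N(U, Z) = -5 + (6 + Z)/(Z + U) = -5 + (6 + Z)/(U + Z))
b(L) = 2 - L + L*(-24 - 4*L)/(6 + L) (b(L) = (2 - L) + L*((6 - 5*6 - 4*L)/(6 + L)) = (2 - L) + L*((6 - 30 - 4*L)/(6 + L)) = (2 - L) + L*((-24 - 4*L)/(6 + L)) = (2 - L) + L*(-24 - 4*L)/(6 + L) = 2 - L + L*(-24 - 4*L)/(6 + L))
1/b(f(6)) = 1/(2 - 5*(-2)) = 1/(2 + 10) = 1/12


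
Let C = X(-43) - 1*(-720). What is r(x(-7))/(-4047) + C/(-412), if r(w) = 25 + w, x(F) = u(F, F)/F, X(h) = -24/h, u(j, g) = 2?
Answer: -220202651/125469141 ≈ -1.7550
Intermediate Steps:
x(F) = 2/F
C = 30984/43 (C = -24/(-43) - 1*(-720) = -24*(-1/43) + 720 = 24/43 + 720 = 30984/43 ≈ 720.56)
r(x(-7))/(-4047) + C/(-412) = (25 + 2/(-7))/(-4047) + (30984/43)/(-412) = (25 + 2*(-⅐))*(-1/4047) + (30984/43)*(-1/412) = (25 - 2/7)*(-1/4047) - 7746/4429 = (173/7)*(-1/4047) - 7746/4429 = -173/28329 - 7746/4429 = -220202651/125469141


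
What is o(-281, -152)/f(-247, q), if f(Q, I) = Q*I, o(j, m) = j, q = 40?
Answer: 281/9880 ≈ 0.028441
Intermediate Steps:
f(Q, I) = I*Q
o(-281, -152)/f(-247, q) = -281/(40*(-247)) = -281/(-9880) = -281*(-1/9880) = 281/9880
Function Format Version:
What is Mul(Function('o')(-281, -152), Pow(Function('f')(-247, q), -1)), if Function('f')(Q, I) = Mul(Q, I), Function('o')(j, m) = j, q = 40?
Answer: Rational(281, 9880) ≈ 0.028441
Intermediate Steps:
Function('f')(Q, I) = Mul(I, Q)
Mul(Function('o')(-281, -152), Pow(Function('f')(-247, q), -1)) = Mul(-281, Pow(Mul(40, -247), -1)) = Mul(-281, Pow(-9880, -1)) = Mul(-281, Rational(-1, 9880)) = Rational(281, 9880)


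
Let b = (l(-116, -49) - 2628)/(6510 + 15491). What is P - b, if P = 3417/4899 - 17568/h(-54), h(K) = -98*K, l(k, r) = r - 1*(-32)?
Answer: -269674624/107782899 ≈ -2.5020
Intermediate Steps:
l(k, r) = 32 + r (l(k, r) = r + 32 = 32 + r)
P = -629471/240051 (P = 3417/4899 - 17568/((-98*(-54))) = 3417*(1/4899) - 17568/5292 = 1139/1633 - 17568*1/5292 = 1139/1633 - 488/147 = -629471/240051 ≈ -2.6222)
b = -2645/22001 (b = ((32 - 49) - 2628)/(6510 + 15491) = (-17 - 2628)/22001 = -2645*1/22001 = -2645/22001 ≈ -0.12022)
P - b = -629471/240051 - 1*(-2645/22001) = -629471/240051 + 2645/22001 = -269674624/107782899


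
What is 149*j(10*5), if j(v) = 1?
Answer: 149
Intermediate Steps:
149*j(10*5) = 149*1 = 149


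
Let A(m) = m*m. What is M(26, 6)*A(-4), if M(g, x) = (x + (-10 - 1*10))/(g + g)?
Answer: -56/13 ≈ -4.3077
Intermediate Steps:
A(m) = m**2
M(g, x) = (-20 + x)/(2*g) (M(g, x) = (x + (-10 - 10))/((2*g)) = (x - 20)*(1/(2*g)) = (-20 + x)*(1/(2*g)) = (-20 + x)/(2*g))
M(26, 6)*A(-4) = ((1/2)*(-20 + 6)/26)*(-4)**2 = ((1/2)*(1/26)*(-14))*16 = -7/26*16 = -56/13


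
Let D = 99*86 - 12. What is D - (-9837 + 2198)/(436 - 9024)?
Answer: 73007537/8588 ≈ 8501.1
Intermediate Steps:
D = 8502 (D = 8514 - 12 = 8502)
D - (-9837 + 2198)/(436 - 9024) = 8502 - (-9837 + 2198)/(436 - 9024) = 8502 - (-7639)/(-8588) = 8502 - (-7639)*(-1)/8588 = 8502 - 1*7639/8588 = 8502 - 7639/8588 = 73007537/8588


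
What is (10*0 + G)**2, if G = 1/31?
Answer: 1/961 ≈ 0.0010406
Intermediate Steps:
G = 1/31 ≈ 0.032258
(10*0 + G)**2 = (10*0 + 1/31)**2 = (0 + 1/31)**2 = (1/31)**2 = 1/961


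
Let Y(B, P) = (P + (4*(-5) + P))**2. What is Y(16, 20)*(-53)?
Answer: -21200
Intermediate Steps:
Y(B, P) = (-20 + 2*P)**2 (Y(B, P) = (P + (-20 + P))**2 = (-20 + 2*P)**2)
Y(16, 20)*(-53) = (4*(-10 + 20)**2)*(-53) = (4*10**2)*(-53) = (4*100)*(-53) = 400*(-53) = -21200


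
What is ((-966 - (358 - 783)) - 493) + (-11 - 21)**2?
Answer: -10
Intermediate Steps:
((-966 - (358 - 783)) - 493) + (-11 - 21)**2 = ((-966 - 1*(-425)) - 493) + (-32)**2 = ((-966 + 425) - 493) + 1024 = (-541 - 493) + 1024 = -1034 + 1024 = -10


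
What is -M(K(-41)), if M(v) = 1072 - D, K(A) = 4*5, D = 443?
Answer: -629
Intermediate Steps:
K(A) = 20
M(v) = 629 (M(v) = 1072 - 1*443 = 1072 - 443 = 629)
-M(K(-41)) = -1*629 = -629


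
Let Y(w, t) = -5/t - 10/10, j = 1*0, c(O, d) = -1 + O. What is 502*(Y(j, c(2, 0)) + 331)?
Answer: 163150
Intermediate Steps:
j = 0
Y(w, t) = -1 - 5/t (Y(w, t) = -5/t - 10*1/10 = -5/t - 1 = -1 - 5/t)
502*(Y(j, c(2, 0)) + 331) = 502*((-5 - (-1 + 2))/(-1 + 2) + 331) = 502*((-5 - 1*1)/1 + 331) = 502*(1*(-5 - 1) + 331) = 502*(1*(-6) + 331) = 502*(-6 + 331) = 502*325 = 163150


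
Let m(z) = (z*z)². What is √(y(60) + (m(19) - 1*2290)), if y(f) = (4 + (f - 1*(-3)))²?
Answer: 2*√33130 ≈ 364.03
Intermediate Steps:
m(z) = z⁴ (m(z) = (z²)² = z⁴)
y(f) = (7 + f)² (y(f) = (4 + (f + 3))² = (4 + (3 + f))² = (7 + f)²)
√(y(60) + (m(19) - 1*2290)) = √((7 + 60)² + (19⁴ - 1*2290)) = √(67² + (130321 - 2290)) = √(4489 + 128031) = √132520 = 2*√33130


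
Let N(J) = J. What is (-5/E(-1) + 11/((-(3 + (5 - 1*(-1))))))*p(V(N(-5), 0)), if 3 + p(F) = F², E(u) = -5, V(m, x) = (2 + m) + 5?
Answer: -2/9 ≈ -0.22222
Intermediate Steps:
V(m, x) = 7 + m
p(F) = -3 + F²
(-5/E(-1) + 11/((-(3 + (5 - 1*(-1))))))*p(V(N(-5), 0)) = (-5/(-5) + 11/((-(3 + (5 - 1*(-1))))))*(-3 + (7 - 5)²) = (-5*(-⅕) + 11/((-(3 + (5 + 1)))))*(-3 + 2²) = (1 + 11/((-(3 + 6))))*(-3 + 4) = (1 + 11/((-1*9)))*1 = (1 + 11/(-9))*1 = (1 + 11*(-⅑))*1 = (1 - 11/9)*1 = -2/9*1 = -2/9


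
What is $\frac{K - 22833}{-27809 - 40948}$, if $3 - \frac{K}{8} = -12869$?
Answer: $- \frac{80143}{68757} \approx -1.1656$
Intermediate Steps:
$K = 102976$ ($K = 24 - -102952 = 24 + 102952 = 102976$)
$\frac{K - 22833}{-27809 - 40948} = \frac{102976 - 22833}{-27809 - 40948} = \frac{80143}{-68757} = 80143 \left(- \frac{1}{68757}\right) = - \frac{80143}{68757}$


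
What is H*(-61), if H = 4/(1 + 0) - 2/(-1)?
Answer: -366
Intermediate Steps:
H = 6 (H = 4/1 - 2*(-1) = 4*1 + 2 = 4 + 2 = 6)
H*(-61) = 6*(-61) = -366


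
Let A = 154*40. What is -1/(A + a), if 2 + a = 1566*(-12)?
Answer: 1/12634 ≈ 7.9151e-5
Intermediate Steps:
a = -18794 (a = -2 + 1566*(-12) = -2 - 18792 = -18794)
A = 6160
-1/(A + a) = -1/(6160 - 18794) = -1/(-12634) = -1*(-1/12634) = 1/12634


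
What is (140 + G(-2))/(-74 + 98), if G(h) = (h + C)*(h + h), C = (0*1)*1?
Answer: 37/6 ≈ 6.1667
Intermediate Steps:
C = 0 (C = 0*1 = 0)
G(h) = 2*h² (G(h) = (h + 0)*(h + h) = h*(2*h) = 2*h²)
(140 + G(-2))/(-74 + 98) = (140 + 2*(-2)²)/(-74 + 98) = (140 + 2*4)/24 = (140 + 8)/24 = (1/24)*148 = 37/6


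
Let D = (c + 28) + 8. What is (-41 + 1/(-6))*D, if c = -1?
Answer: -8645/6 ≈ -1440.8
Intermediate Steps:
D = 35 (D = (-1 + 28) + 8 = 27 + 8 = 35)
(-41 + 1/(-6))*D = (-41 + 1/(-6))*35 = (-41 - 1/6)*35 = -247/6*35 = -8645/6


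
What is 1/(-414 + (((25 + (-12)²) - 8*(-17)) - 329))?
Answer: -1/438 ≈ -0.0022831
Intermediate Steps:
1/(-414 + (((25 + (-12)²) - 8*(-17)) - 329)) = 1/(-414 + (((25 + 144) + 136) - 329)) = 1/(-414 + ((169 + 136) - 329)) = 1/(-414 + (305 - 329)) = 1/(-414 - 24) = 1/(-438) = -1/438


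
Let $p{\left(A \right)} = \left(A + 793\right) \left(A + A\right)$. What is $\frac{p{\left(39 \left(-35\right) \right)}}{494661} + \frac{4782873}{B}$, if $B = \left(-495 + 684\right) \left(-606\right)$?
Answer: $- \frac{243005447557}{6295055886} \approx -38.603$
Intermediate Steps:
$B = -114534$ ($B = 189 \left(-606\right) = -114534$)
$p{\left(A \right)} = 2 A \left(793 + A\right)$ ($p{\left(A \right)} = \left(793 + A\right) 2 A = 2 A \left(793 + A\right)$)
$\frac{p{\left(39 \left(-35\right) \right)}}{494661} + \frac{4782873}{B} = \frac{2 \cdot 39 \left(-35\right) \left(793 + 39 \left(-35\right)\right)}{494661} + \frac{4782873}{-114534} = 2 \left(-1365\right) \left(793 - 1365\right) \frac{1}{494661} + 4782873 \left(- \frac{1}{114534}\right) = 2 \left(-1365\right) \left(-572\right) \frac{1}{494661} - \frac{1594291}{38178} = 1561560 \cdot \frac{1}{494661} - \frac{1594291}{38178} = \frac{520520}{164887} - \frac{1594291}{38178} = - \frac{243005447557}{6295055886}$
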